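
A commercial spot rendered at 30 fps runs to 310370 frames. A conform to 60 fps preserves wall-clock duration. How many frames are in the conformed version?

Frames at target rate = 310370 × (60) / (30) = 620740.

620740 frames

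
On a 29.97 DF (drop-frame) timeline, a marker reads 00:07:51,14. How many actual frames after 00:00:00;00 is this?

14130

As if non-drop at 30 labels/s: (0 × 3600 + 7 × 60 + 51) × 30 + 14 = 14144.
Minute boundaries passed: 7; those not divisible by 10: 7 − 0 = 7; dropped labels = 2 × 7 = 14.
Actual frame index = 14144 − 14 = 14130.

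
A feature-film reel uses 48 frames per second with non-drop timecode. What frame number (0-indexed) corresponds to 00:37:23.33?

frame 107697

Total seconds to the label: (0 × 3600 + 37 × 60 + 23) = 2243.
Frame index = 2243 × 48 + 33 = 107697.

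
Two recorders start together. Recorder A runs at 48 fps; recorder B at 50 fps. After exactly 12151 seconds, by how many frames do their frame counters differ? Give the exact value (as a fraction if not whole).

A emits 48 × 12151 = 583248 frames; B emits 50 × 12151 = 607550.
Difference = 24302 frames; B is ahead of A.

24302 frames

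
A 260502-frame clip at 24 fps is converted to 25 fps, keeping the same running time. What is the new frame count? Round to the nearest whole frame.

271356 frames

Frames at target rate = 260502 × (25) / (24) = 1085425/4 ≈ 271356.250.
Nearest whole frame: 271356.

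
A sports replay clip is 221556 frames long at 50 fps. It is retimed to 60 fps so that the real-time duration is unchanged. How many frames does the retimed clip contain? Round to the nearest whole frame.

Frames at target rate = 221556 × (60) / (50) = 1329336/5 ≈ 265867.200.
Nearest whole frame: 265867.

265867 frames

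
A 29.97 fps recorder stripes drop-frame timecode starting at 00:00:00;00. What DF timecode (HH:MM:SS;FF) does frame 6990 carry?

00:03:53;06

Ten DF minutes hold 17982 frames, so frame 6990 lies in block 0 (frames 0–17981) with 6990 frames into that block.
The block's first minute is 1800 frames and the rest 1798 each; 6990 frames reaches minute 3, so 0 × 18 + 3 × 2 = 6 labels have been skipped so far.
Adding those back, label number 6990 + 6 = 6996 at 30 labels/s is 233 s + 6 f = 0 h 3 min 53 s frame 6, i.e. 00:03:53;06.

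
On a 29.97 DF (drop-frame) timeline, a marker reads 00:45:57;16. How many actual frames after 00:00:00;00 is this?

82644

As if non-drop at 30 labels/s: (0 × 3600 + 45 × 60 + 57) × 30 + 16 = 82726.
Minute boundaries passed: 45; those not divisible by 10: 45 − 4 = 41; dropped labels = 2 × 41 = 82.
Actual frame index = 82726 − 82 = 82644.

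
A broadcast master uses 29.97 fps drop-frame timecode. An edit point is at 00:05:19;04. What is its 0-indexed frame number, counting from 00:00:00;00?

As if non-drop at 30 labels/s: (0 × 3600 + 5 × 60 + 19) × 30 + 4 = 9574.
Minute boundaries passed: 5; those not divisible by 10: 5 − 0 = 5; dropped labels = 2 × 5 = 10.
Actual frame index = 9574 − 10 = 9564.

9564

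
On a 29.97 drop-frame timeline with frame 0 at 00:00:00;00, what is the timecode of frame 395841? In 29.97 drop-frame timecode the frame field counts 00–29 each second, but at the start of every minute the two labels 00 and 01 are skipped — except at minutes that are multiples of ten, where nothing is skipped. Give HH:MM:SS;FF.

03:40:07;27

Each 10-minute DF block holds 10 × 60 × 30 − 9 × 2 = 17982 frames. 395841 ÷ 17982 → 22 full blocks, remainder 237.
Within the partial block the first minute is 1800 frames and each further minute 1798, so 0 further minute boundaries passed. Total skipped labels = 18 × 22 + 2 × 0 = 396.
Non-drop label index = 395841 + 396 = 396237; at 30 labels/s that is 03:40:07:27, i.e. DF 03:40:07;27.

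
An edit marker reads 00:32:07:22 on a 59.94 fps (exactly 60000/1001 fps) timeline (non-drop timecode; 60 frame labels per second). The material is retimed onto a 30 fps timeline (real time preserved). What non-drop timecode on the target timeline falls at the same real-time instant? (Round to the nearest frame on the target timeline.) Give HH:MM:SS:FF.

00:32:09:09

Source frame index: (0×3600 + 32×60 + 7) × 60 + 22 = 115642.
Real time: 115642 / (60000/1001) = 57878821/30000 s.
Target frame: (57878821/30000) × (30) = 57878821/1000 ≈ 57878.821 → 57879.
At 30 labels/s: frame 57879 → 00:32:09:09.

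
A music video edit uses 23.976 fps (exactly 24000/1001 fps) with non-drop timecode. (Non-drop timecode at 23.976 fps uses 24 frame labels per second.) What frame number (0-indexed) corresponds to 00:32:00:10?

Total seconds to the label: (0 × 3600 + 32 × 60 + 0) = 1920.
Frame index = 1920 × 24 + 10 = 46090.

46090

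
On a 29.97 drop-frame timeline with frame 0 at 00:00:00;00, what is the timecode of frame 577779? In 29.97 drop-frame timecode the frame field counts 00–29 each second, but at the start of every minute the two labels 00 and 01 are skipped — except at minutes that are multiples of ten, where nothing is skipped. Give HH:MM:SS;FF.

Ten DF minutes hold 17982 frames, so frame 577779 lies in block 32 (frames 575424–593405) with 2355 frames into that block.
The block's first minute is 1800 frames and the rest 1798 each; 2355 frames reaches minute 1, so 32 × 18 + 1 × 2 = 578 labels have been skipped so far.
Adding those back, label number 577779 + 578 = 578357 at 30 labels/s is 19278 s + 17 f = 5 h 21 min 18 s frame 17, i.e. 05:21:18;17.

05:21:18;17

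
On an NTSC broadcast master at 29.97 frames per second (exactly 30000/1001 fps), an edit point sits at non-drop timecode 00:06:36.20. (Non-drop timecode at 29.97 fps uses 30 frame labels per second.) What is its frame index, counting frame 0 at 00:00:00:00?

Total seconds to the label: (0 × 3600 + 6 × 60 + 36) = 396.
Frame index = 396 × 30 + 20 = 11900.

11900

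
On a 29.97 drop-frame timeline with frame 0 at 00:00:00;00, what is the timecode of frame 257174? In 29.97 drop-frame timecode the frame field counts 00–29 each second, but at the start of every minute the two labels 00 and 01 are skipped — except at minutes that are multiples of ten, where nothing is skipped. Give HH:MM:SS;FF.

Ten DF minutes hold 17982 frames, so frame 257174 lies in block 14 (frames 251748–269729) with 5426 frames into that block.
The block's first minute is 1800 frames and the rest 1798 each; 5426 frames reaches minute 3, so 14 × 18 + 3 × 2 = 258 labels have been skipped so far.
Adding those back, label number 257174 + 258 = 257432 at 30 labels/s is 8581 s + 2 f = 2 h 23 min 1 s frame 2, i.e. 02:23:01;02.

02:23:01;02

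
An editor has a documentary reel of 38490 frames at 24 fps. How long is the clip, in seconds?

1603.75 seconds

Running time = 38490 / (24) = 1603.75 s.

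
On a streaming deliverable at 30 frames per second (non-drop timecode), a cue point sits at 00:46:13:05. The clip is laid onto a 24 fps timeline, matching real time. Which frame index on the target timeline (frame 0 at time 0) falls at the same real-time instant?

Source frame index: (0×3600 + 46×60 + 13) × 30 + 5 = 83195.
Real time: 83195 / (30) = 16639/6 s.
Target frame: (16639/6) × (24) = 66556.

frame 66556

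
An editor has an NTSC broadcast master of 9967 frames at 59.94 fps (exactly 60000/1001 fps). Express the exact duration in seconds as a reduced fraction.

Running time = 9967 ÷ (60000/1001) = 9967 × 1001/60000 = 9976967/60000 s.

9976967/60000 seconds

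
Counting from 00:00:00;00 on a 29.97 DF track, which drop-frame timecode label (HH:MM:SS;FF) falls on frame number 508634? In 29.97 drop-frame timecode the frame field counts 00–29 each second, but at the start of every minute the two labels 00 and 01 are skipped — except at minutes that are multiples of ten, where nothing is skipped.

04:42:51;12

Ten DF minutes hold 17982 frames, so frame 508634 lies in block 28 (frames 503496–521477) with 5138 frames into that block.
The block's first minute is 1800 frames and the rest 1798 each; 5138 frames reaches minute 2, so 28 × 18 + 2 × 2 = 508 labels have been skipped so far.
Adding those back, label number 508634 + 508 = 509142 at 30 labels/s is 16971 s + 12 f = 4 h 42 min 51 s frame 12, i.e. 04:42:51;12.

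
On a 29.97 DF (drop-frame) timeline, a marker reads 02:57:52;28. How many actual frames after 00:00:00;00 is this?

319868

Complete 10-minute blocks: 17, each 17982 frames → 305694.
Remaining 7 whole minutes in the current block: 1800 + 6 × 1798 = 12588 frames.
Within the current minute: 52 × 30 + 28 − 2 = 1586 (labels ;00/;01 skipped at this minute). Total = 305694 + 12588 + 1586 = 319868.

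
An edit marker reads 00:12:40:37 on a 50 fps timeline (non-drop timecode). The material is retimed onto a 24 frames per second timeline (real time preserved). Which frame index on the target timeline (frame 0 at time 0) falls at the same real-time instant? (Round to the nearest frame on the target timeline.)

frame 18258

Source frame index: (0×3600 + 12×60 + 40) × 50 + 37 = 38037.
Real time: 38037 / (50) = 38037/50 s.
Target frame: (38037/50) × (24) = 456444/25 ≈ 18257.760 → 18258.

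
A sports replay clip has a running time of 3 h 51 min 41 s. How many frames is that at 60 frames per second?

834060 frames

3 h 51 min 41 s = 13901 s.
Frames = 13901 × 60 = 834060.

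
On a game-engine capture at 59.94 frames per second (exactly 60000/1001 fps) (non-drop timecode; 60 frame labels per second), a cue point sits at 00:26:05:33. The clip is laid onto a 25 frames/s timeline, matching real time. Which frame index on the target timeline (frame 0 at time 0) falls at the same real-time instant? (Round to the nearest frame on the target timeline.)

frame 39178

Source frame index: (0×3600 + 26×60 + 5) × 60 + 33 = 93933.
Real time: 93933 / (60000/1001) = 31342311/20000 s.
Target frame: (31342311/20000) × (25) = 31342311/800 ≈ 39177.889 → 39178.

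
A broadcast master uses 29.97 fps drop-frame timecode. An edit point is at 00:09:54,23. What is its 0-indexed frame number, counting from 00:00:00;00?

Complete 10-minute blocks: 0, each 17982 frames → 0.
Remaining 9 whole minutes in the current block: 1800 + 8 × 1798 = 16184 frames.
Within the current minute: 54 × 30 + 23 − 2 = 1641 (labels ;00/;01 skipped at this minute). Total = 0 + 16184 + 1641 = 17825.

17825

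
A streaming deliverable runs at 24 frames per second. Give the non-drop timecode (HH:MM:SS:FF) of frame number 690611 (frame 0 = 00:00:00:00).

07:59:35:11

690611 ÷ 24 = 28775 full seconds, remainder 11 frames.
28775 s = 7 h 59 min 35 s.
Timecode: 07:59:35:11.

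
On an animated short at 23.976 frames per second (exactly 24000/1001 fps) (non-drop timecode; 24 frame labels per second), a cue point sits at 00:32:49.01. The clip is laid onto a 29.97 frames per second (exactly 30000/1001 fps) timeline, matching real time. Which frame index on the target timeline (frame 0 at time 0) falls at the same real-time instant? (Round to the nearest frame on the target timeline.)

Source frame index: (0×3600 + 32×60 + 49) × 24 + 1 = 47257.
Real time: 47257 / (24000/1001) = 47304257/24000 s.
Target frame: (47304257/24000) × (30000/1001) = 236285/4 ≈ 59071.250 → 59071.

frame 59071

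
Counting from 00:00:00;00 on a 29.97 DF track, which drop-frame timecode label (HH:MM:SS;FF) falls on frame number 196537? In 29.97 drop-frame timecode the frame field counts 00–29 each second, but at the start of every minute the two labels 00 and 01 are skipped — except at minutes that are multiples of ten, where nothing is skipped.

01:49:17;25

Each 10-minute DF block holds 10 × 60 × 30 − 9 × 2 = 17982 frames. 196537 ÷ 17982 → 10 full blocks, remainder 16717.
Within the partial block the first minute is 1800 frames and each further minute 1798, so 9 further minute boundaries passed. Total skipped labels = 18 × 10 + 2 × 9 = 198.
Non-drop label index = 196537 + 198 = 196735; at 30 labels/s that is 01:49:17:25, i.e. DF 01:49:17;25.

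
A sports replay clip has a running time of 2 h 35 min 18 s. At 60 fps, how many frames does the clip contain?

559080 frames

2 h 35 min 18 s = 9318 s.
Frames = 9318 × 60 = 559080.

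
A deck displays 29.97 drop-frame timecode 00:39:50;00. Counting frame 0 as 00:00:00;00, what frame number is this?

Complete 10-minute blocks: 3, each 17982 frames → 53946.
Remaining 9 whole minutes in the current block: 1800 + 8 × 1798 = 16184 frames.
Within the current minute: 50 × 30 + 0 − 2 = 1498 (labels ;00/;01 skipped at this minute). Total = 53946 + 16184 + 1498 = 71628.

71628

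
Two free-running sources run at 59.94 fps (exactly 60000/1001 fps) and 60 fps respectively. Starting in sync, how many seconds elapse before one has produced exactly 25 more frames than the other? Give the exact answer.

The gap grows by |60 − 60000/1001| = 60/1001 frames per second.
Time for a 25-frame gap: 25 ÷ (60/1001) = 5005/12 s.

5005/12 seconds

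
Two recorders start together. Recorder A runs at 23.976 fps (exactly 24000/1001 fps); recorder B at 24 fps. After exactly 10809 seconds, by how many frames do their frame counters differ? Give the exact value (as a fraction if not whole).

A emits 24000/1001 × 10809 = 259416000/1001 frames; B emits 24 × 10809 = 259416.
Difference = 259416/1001 frames (≈ 259.1568); B is ahead of A.

259416/1001 frames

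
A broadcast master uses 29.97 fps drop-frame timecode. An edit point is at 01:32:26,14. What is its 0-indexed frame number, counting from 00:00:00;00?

As if non-drop at 30 labels/s: (1 × 3600 + 32 × 60 + 26) × 30 + 14 = 166394.
Minute boundaries passed: 92; those not divisible by 10: 92 − 9 = 83; dropped labels = 2 × 83 = 166.
Actual frame index = 166394 − 166 = 166228.

166228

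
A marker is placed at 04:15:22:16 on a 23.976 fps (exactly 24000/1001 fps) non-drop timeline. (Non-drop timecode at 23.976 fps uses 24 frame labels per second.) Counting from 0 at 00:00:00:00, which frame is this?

367744

Total seconds to the label: (4 × 3600 + 15 × 60 + 22) = 15322.
Frame index = 15322 × 24 + 16 = 367744.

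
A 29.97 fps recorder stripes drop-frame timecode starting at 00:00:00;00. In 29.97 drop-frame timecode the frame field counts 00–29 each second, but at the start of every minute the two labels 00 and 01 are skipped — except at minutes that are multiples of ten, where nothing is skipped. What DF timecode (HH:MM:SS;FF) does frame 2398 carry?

00:01:20;00

Ten DF minutes hold 17982 frames, so frame 2398 lies in block 0 (frames 0–17981) with 2398 frames into that block.
The block's first minute is 1800 frames and the rest 1798 each; 2398 frames reaches minute 1, so 0 × 18 + 1 × 2 = 2 labels have been skipped so far.
Adding those back, label number 2398 + 2 = 2400 at 30 labels/s is 80 s + 0 f = 0 h 1 min 20 s frame 0, i.e. 00:01:20;00.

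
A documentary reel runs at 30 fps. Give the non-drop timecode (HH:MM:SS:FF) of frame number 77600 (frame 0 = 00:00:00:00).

00:43:06:20

77600 ÷ 30 = 2586 full seconds, remainder 20 frames.
2586 s = 0 h 43 min 6 s.
Timecode: 00:43:06:20.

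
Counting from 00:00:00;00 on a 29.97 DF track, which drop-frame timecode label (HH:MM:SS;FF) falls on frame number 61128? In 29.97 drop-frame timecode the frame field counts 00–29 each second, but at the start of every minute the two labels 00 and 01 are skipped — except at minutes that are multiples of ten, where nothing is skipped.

Ten DF minutes hold 17982 frames, so frame 61128 lies in block 3 (frames 53946–71927) with 7182 frames into that block.
The block's first minute is 1800 frames and the rest 1798 each; 7182 frames reaches minute 3, so 3 × 18 + 3 × 2 = 60 labels have been skipped so far.
Adding those back, label number 61128 + 60 = 61188 at 30 labels/s is 2039 s + 18 f = 0 h 33 min 59 s frame 18, i.e. 00:33:59;18.

00:33:59;18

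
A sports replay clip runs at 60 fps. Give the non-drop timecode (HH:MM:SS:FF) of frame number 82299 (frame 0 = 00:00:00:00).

00:22:51:39

82299 ÷ 60 = 1371 full seconds, remainder 39 frames.
1371 s = 0 h 22 min 51 s.
Timecode: 00:22:51:39.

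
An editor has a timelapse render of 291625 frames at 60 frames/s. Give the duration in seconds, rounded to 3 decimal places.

4860.417 seconds

Running time = 291625 × 1/60 = 58325/12 s ≈ 4860.417 s.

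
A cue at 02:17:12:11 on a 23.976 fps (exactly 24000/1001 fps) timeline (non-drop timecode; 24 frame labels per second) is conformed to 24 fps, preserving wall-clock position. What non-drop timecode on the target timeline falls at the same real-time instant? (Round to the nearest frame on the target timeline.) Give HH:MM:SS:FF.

02:17:20:17

Source frame index: (2×3600 + 17×60 + 12) × 24 + 11 = 197579.
Real time: 197579 / (24000/1001) = 197776579/24000 s.
Target frame: (197776579/24000) × (24) = 197776579/1000 ≈ 197776.579 → 197777.
At 24 labels/s: frame 197777 → 02:17:20:17.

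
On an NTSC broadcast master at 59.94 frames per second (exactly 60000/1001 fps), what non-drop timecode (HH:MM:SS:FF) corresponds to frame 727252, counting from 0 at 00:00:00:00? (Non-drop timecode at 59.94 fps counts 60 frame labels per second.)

03:22:00:52

727252 ÷ 60 = 12120 full seconds, remainder 52 frames.
12120 s = 3 h 22 min 0 s.
Timecode: 03:22:00:52.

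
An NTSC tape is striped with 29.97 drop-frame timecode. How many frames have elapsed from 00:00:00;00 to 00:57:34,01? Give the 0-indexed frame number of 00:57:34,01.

Complete 10-minute blocks: 5, each 17982 frames → 89910.
Remaining 7 whole minutes in the current block: 1800 + 6 × 1798 = 12588 frames.
Within the current minute: 34 × 30 + 1 − 2 = 1019 (labels ;00/;01 skipped at this minute). Total = 89910 + 12588 + 1019 = 103517.

103517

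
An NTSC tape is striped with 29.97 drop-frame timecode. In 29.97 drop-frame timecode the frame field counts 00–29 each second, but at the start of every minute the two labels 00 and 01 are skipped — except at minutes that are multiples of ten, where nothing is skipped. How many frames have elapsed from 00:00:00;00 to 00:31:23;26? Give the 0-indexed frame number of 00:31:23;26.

As if non-drop at 30 labels/s: (0 × 3600 + 31 × 60 + 23) × 30 + 26 = 56516.
Minute boundaries passed: 31; those not divisible by 10: 31 − 3 = 28; dropped labels = 2 × 28 = 56.
Actual frame index = 56516 − 56 = 56460.

56460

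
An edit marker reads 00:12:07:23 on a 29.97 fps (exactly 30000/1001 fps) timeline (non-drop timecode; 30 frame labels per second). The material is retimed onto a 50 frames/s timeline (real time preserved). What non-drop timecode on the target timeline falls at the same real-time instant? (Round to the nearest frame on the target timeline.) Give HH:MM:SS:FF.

Source frame index: (0×3600 + 12×60 + 7) × 30 + 23 = 21833.
Real time: 21833 / (30000/1001) = 21854833/30000 s.
Target frame: (21854833/30000) × (50) = 21854833/600 ≈ 36424.722 → 36425.
At 50 labels/s: frame 36425 → 00:12:08:25.

00:12:08:25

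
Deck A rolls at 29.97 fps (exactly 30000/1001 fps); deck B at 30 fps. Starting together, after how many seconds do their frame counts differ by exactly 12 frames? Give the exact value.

The gap grows by |30 − 30000/1001| = 30/1001 frames per second.
Time for a 12-frame gap: 12 ÷ (30/1001) = 400.4 s.

400.4 seconds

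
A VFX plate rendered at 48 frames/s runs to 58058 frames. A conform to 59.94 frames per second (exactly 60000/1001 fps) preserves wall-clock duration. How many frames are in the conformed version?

72500 frames

Target frames = source frames × (target rate / source rate) = 58058 × (60000/1001)/(48) = 58058 × 1250/1001 = 72500.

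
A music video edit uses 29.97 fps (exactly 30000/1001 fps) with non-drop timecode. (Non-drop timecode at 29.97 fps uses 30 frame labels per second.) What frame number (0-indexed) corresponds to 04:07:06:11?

Total seconds to the label: (4 × 3600 + 7 × 60 + 6) = 14826.
Frame index = 14826 × 30 + 11 = 444791.

frame 444791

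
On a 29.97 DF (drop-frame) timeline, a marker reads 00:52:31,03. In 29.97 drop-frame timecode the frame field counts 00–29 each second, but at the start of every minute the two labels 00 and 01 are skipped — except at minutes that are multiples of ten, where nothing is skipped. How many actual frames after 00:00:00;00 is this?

As if non-drop at 30 labels/s: (0 × 3600 + 52 × 60 + 31) × 30 + 3 = 94533.
Minute boundaries passed: 52; those not divisible by 10: 52 − 5 = 47; dropped labels = 2 × 47 = 94.
Actual frame index = 94533 − 94 = 94439.

94439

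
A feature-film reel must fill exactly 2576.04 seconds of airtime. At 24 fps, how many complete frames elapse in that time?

61824 frames

Frames = 2576.04 × 24 = 1545624/25 ≈ 61824.9600.
Complete frames: 61824.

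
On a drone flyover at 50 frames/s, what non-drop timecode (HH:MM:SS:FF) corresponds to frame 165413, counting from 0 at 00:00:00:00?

165413 ÷ 50 = 3308 full seconds, remainder 13 frames.
3308 s = 0 h 55 min 8 s.
Timecode: 00:55:08:13.

00:55:08:13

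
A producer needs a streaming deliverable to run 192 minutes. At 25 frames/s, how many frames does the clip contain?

192 min = 11520 s.
Frames = 11520 × 25 = 288000.

288000 frames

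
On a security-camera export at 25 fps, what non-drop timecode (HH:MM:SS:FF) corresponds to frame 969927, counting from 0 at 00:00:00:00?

969927 ÷ 25 = 38797 full seconds, remainder 2 frames.
38797 s = 10 h 46 min 37 s.
Timecode: 10:46:37:02.

10:46:37:02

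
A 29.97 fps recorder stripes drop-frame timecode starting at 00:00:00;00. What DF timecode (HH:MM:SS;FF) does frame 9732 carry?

00:05:24;22

Each 10-minute DF block holds 10 × 60 × 30 − 9 × 2 = 17982 frames. 9732 ÷ 17982 → 0 full blocks, remainder 9732.
Within the partial block the first minute is 1800 frames and each further minute 1798, so 5 further minute boundaries passed. Total skipped labels = 18 × 0 + 2 × 5 = 10.
Non-drop label index = 9732 + 10 = 9742; at 30 labels/s that is 00:05:24:22, i.e. DF 00:05:24;22.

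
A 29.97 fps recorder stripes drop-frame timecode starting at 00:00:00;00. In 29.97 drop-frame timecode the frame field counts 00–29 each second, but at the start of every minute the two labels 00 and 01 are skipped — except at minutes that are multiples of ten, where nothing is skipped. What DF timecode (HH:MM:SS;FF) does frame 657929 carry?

06:05:52;27

Ten DF minutes hold 17982 frames, so frame 657929 lies in block 36 (frames 647352–665333) with 10577 frames into that block.
The block's first minute is 1800 frames and the rest 1798 each; 10577 frames reaches minute 5, so 36 × 18 + 5 × 2 = 658 labels have been skipped so far.
Adding those back, label number 657929 + 658 = 658587 at 30 labels/s is 21952 s + 27 f = 6 h 5 min 52 s frame 27, i.e. 06:05:52;27.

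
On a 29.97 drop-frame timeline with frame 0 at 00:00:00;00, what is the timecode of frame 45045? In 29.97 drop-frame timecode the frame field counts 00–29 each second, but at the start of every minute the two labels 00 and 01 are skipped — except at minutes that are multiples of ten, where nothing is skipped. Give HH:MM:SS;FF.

Ten DF minutes hold 17982 frames, so frame 45045 lies in block 2 (frames 35964–53945) with 9081 frames into that block.
The block's first minute is 1800 frames and the rest 1798 each; 9081 frames reaches minute 5, so 2 × 18 + 5 × 2 = 46 labels have been skipped so far.
Adding those back, label number 45045 + 46 = 45091 at 30 labels/s is 1503 s + 1 f = 0 h 25 min 3 s frame 1, i.e. 00:25:03;01.

00:25:03;01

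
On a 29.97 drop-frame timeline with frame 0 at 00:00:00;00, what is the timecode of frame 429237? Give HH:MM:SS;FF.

03:58:42;07

Ten DF minutes hold 17982 frames, so frame 429237 lies in block 23 (frames 413586–431567) with 15651 frames into that block.
The block's first minute is 1800 frames and the rest 1798 each; 15651 frames reaches minute 8, so 23 × 18 + 8 × 2 = 430 labels have been skipped so far.
Adding those back, label number 429237 + 430 = 429667 at 30 labels/s is 14322 s + 7 f = 3 h 58 min 42 s frame 7, i.e. 03:58:42;07.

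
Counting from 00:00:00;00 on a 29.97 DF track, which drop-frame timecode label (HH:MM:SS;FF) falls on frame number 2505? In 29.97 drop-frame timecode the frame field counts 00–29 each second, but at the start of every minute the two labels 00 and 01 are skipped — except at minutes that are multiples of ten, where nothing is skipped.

00:01:23;17

Ten DF minutes hold 17982 frames, so frame 2505 lies in block 0 (frames 0–17981) with 2505 frames into that block.
The block's first minute is 1800 frames and the rest 1798 each; 2505 frames reaches minute 1, so 0 × 18 + 1 × 2 = 2 labels have been skipped so far.
Adding those back, label number 2505 + 2 = 2507 at 30 labels/s is 83 s + 17 f = 0 h 1 min 23 s frame 17, i.e. 00:01:23;17.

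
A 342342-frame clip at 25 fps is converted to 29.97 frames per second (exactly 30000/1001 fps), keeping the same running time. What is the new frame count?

Target frames = source frames × (target rate / source rate) = 342342 × (30000/1001)/(25) = 342342 × 1200/1001 = 410400.

410400 frames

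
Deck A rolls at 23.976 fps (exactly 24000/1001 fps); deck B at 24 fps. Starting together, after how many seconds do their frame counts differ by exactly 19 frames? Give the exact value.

19019/24 seconds

The gap grows by |24 − 24000/1001| = 24/1001 frames per second.
Time for a 19-frame gap: 19 ÷ (24/1001) = 19019/24 s.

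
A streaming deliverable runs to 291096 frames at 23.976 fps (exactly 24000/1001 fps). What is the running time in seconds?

Running time = 291096 / (24000/1001) = 12141.129 s.

12141.129 seconds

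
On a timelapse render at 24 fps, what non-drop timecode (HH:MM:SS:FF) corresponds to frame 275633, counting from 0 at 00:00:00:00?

275633 ÷ 24 = 11484 full seconds, remainder 17 frames.
11484 s = 3 h 11 min 24 s.
Timecode: 03:11:24:17.

03:11:24:17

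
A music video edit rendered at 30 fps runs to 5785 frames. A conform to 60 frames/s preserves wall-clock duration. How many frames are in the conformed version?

Target frames = source frames × (target rate / source rate) = 5785 × (60)/(30) = 5785 × 2 = 11570.

11570 frames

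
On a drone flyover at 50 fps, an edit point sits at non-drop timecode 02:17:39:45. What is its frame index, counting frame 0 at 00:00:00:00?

Total seconds to the label: (2 × 3600 + 17 × 60 + 39) = 8259.
Frame index = 8259 × 50 + 45 = 412995.

frame 412995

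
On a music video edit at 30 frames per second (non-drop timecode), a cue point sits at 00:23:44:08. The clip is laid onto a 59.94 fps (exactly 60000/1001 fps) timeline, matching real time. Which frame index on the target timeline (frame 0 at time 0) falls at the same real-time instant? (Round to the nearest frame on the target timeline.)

frame 85371

Source frame index: (0×3600 + 23×60 + 44) × 30 + 8 = 42728.
Real time: 42728 / (30) = 21364/15 s.
Target frame: (21364/15) × (60000/1001) = 12208000/143 ≈ 85370.629 → 85371.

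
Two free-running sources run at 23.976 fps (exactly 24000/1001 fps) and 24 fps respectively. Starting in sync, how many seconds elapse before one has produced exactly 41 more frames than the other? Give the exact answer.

The gap grows by |24 − 24000/1001| = 24/1001 frames per second.
Time for a 41-frame gap: 41 ÷ (24/1001) = 41041/24 s.

41041/24 seconds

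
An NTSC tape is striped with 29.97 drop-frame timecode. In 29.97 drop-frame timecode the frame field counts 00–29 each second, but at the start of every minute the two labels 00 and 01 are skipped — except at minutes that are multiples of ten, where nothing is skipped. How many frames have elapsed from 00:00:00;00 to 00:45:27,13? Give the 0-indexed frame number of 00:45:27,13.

81741

Complete 10-minute blocks: 4, each 17982 frames → 71928.
Remaining 5 whole minutes in the current block: 1800 + 4 × 1798 = 8992 frames.
Within the current minute: 27 × 30 + 13 − 2 = 821 (labels ;00/;01 skipped at this minute). Total = 71928 + 8992 + 821 = 81741.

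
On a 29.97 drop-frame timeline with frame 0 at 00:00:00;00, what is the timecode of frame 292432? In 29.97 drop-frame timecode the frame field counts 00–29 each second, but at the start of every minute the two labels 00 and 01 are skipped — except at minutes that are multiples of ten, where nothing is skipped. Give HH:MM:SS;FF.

02:42:37;14

Ten DF minutes hold 17982 frames, so frame 292432 lies in block 16 (frames 287712–305693) with 4720 frames into that block.
The block's first minute is 1800 frames and the rest 1798 each; 4720 frames reaches minute 2, so 16 × 18 + 2 × 2 = 292 labels have been skipped so far.
Adding those back, label number 292432 + 292 = 292724 at 30 labels/s is 9757 s + 14 f = 2 h 42 min 37 s frame 14, i.e. 02:42:37;14.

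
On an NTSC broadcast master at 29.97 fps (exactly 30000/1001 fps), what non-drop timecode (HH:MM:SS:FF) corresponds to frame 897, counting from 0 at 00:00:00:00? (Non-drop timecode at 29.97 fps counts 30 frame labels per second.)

897 ÷ 30 = 29 full seconds, remainder 27 frames.
29 s = 0 h 0 min 29 s.
Timecode: 00:00:29:27.

00:00:29:27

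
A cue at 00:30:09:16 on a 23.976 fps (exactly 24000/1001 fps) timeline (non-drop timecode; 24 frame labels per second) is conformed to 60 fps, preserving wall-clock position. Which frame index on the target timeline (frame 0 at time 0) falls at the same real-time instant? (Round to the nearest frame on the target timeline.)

Source frame index: (0×3600 + 30×60 + 9) × 24 + 16 = 43432.
Real time: 43432 / (24000/1001) = 5434429/3000 s.
Target frame: (5434429/3000) × (60) = 5434429/50 ≈ 108688.580 → 108689.

frame 108689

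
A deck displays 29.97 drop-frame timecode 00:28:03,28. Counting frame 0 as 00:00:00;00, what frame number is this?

50466

Complete 10-minute blocks: 2, each 17982 frames → 35964.
Remaining 8 whole minutes in the current block: 1800 + 7 × 1798 = 14386 frames.
Within the current minute: 3 × 30 + 28 − 2 = 116 (labels ;00/;01 skipped at this minute). Total = 35964 + 14386 + 116 = 50466.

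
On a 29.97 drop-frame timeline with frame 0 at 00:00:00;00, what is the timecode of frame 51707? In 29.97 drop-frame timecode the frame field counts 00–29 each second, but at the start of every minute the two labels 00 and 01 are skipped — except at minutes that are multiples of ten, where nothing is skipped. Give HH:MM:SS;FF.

Each 10-minute DF block holds 10 × 60 × 30 − 9 × 2 = 17982 frames. 51707 ÷ 17982 → 2 full blocks, remainder 15743.
Within the partial block the first minute is 1800 frames and each further minute 1798, so 8 further minute boundaries passed. Total skipped labels = 18 × 2 + 2 × 8 = 52.
Non-drop label index = 51707 + 52 = 51759; at 30 labels/s that is 00:28:45:09, i.e. DF 00:28:45;09.

00:28:45;09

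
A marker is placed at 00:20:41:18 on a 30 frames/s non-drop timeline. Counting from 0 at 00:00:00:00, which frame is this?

Total seconds to the label: (0 × 3600 + 20 × 60 + 41) = 1241.
Frame index = 1241 × 30 + 18 = 37248.

37248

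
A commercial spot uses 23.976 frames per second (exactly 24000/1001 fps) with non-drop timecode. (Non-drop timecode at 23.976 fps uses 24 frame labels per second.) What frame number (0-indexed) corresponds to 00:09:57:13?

14341

Total seconds to the label: (0 × 3600 + 9 × 60 + 57) = 597.
Frame index = 597 × 24 + 13 = 14341.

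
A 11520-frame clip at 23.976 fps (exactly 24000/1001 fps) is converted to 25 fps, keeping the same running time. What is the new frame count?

Target frames = source frames × (target rate / source rate) = 11520 × (25)/(24000/1001) = 11520 × 1001/960 = 12012.

12012 frames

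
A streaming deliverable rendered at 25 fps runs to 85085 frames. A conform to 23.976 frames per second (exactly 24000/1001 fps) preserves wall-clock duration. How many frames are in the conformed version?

81600 frames

Target frames = source frames × (target rate / source rate) = 85085 × (24000/1001)/(25) = 85085 × 960/1001 = 81600.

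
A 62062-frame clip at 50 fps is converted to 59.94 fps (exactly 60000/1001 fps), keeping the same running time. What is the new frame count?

Target frames = source frames × (target rate / source rate) = 62062 × (60000/1001)/(50) = 62062 × 1200/1001 = 74400.

74400 frames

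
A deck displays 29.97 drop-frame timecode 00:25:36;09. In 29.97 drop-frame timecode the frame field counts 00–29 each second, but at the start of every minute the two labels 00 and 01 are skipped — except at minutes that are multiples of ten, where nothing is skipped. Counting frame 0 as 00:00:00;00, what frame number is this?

46043

Complete 10-minute blocks: 2, each 17982 frames → 35964.
Remaining 5 whole minutes in the current block: 1800 + 4 × 1798 = 8992 frames.
Within the current minute: 36 × 30 + 9 − 2 = 1087 (labels ;00/;01 skipped at this minute). Total = 35964 + 8992 + 1087 = 46043.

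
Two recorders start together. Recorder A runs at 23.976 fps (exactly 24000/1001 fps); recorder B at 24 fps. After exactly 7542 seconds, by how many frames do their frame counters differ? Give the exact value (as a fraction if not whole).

181008/1001 frames

A emits 24000/1001 × 7542 = 181008000/1001 frames; B emits 24 × 7542 = 181008.
Difference = 181008/1001 frames (≈ 180.8272); B is ahead of A.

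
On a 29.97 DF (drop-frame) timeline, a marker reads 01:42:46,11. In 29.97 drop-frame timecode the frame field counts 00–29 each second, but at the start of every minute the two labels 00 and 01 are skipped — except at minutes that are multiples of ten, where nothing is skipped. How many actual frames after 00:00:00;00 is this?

As if non-drop at 30 labels/s: (1 × 3600 + 42 × 60 + 46) × 30 + 11 = 184991.
Minute boundaries passed: 102; those not divisible by 10: 102 − 10 = 92; dropped labels = 2 × 92 = 184.
Actual frame index = 184991 − 184 = 184807.

184807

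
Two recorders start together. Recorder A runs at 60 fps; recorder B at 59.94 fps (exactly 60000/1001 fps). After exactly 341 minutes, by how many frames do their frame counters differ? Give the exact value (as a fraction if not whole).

341 min = 20460 s.
A emits 60 × 20460 = 1227600 frames; B emits 60000/1001 × 20460 = 111600000/91.
Difference = 111600/91 frames (≈ 1226.3736); B is behind A.

111600/91 frames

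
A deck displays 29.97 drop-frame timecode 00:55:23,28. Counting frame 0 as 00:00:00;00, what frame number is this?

99618

As if non-drop at 30 labels/s: (0 × 3600 + 55 × 60 + 23) × 30 + 28 = 99718.
Minute boundaries passed: 55; those not divisible by 10: 55 − 5 = 50; dropped labels = 2 × 50 = 100.
Actual frame index = 99718 − 100 = 99618.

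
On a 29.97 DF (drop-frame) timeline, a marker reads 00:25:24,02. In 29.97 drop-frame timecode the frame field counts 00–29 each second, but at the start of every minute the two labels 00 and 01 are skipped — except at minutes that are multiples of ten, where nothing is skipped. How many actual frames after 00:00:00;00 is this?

As if non-drop at 30 labels/s: (0 × 3600 + 25 × 60 + 24) × 30 + 2 = 45722.
Minute boundaries passed: 25; those not divisible by 10: 25 − 2 = 23; dropped labels = 2 × 23 = 46.
Actual frame index = 45722 − 46 = 45676.

45676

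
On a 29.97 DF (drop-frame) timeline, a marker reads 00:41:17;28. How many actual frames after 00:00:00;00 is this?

74264

As if non-drop at 30 labels/s: (0 × 3600 + 41 × 60 + 17) × 30 + 28 = 74338.
Minute boundaries passed: 41; those not divisible by 10: 41 − 4 = 37; dropped labels = 2 × 37 = 74.
Actual frame index = 74338 − 74 = 74264.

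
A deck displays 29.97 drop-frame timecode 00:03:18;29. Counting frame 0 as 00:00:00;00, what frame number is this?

5963

Complete 10-minute blocks: 0, each 17982 frames → 0.
Remaining 3 whole minutes in the current block: 1800 + 2 × 1798 = 5396 frames.
Within the current minute: 18 × 30 + 29 − 2 = 567 (labels ;00/;01 skipped at this minute). Total = 0 + 5396 + 567 = 5963.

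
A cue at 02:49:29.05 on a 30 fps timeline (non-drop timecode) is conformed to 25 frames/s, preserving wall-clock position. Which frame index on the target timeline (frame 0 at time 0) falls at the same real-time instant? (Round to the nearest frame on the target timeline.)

frame 254229

Source frame index: (2×3600 + 49×60 + 29) × 30 + 5 = 305075.
Real time: 305075 / (30) = 61015/6 s.
Target frame: (61015/6) × (25) = 1525375/6 ≈ 254229.167 → 254229.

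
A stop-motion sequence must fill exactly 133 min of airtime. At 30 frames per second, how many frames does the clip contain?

133 min = 7980 s.
Frames = 7980 × 30 = 239400.

239400 frames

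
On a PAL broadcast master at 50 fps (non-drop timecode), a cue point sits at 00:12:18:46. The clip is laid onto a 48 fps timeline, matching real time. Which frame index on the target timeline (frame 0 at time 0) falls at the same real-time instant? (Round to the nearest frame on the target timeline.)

Source frame index: (0×3600 + 12×60 + 18) × 50 + 46 = 36946.
Real time: 36946 / (50) = 18473/25 s.
Target frame: (18473/25) × (48) = 886704/25 ≈ 35468.160 → 35468.

frame 35468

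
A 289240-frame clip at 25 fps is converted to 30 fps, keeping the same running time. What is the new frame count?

Target frames = source frames × (target rate / source rate) = 289240 × (30)/(25) = 289240 × 6/5 = 347088.

347088 frames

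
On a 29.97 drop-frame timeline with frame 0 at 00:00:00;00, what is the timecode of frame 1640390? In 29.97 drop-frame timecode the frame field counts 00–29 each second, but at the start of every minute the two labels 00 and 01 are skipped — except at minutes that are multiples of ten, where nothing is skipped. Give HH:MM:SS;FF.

15:12:14;12

Ten DF minutes hold 17982 frames, so frame 1640390 lies in block 91 (frames 1636362–1654343) with 4028 frames into that block.
The block's first minute is 1800 frames and the rest 1798 each; 4028 frames reaches minute 2, so 91 × 18 + 2 × 2 = 1642 labels have been skipped so far.
Adding those back, label number 1640390 + 1642 = 1642032 at 30 labels/s is 54734 s + 12 f = 15 h 12 min 14 s frame 12, i.e. 15:12:14;12.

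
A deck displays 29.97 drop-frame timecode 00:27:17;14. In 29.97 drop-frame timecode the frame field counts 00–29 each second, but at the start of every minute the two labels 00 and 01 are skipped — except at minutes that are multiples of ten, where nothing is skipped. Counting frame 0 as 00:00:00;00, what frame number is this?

49074

Complete 10-minute blocks: 2, each 17982 frames → 35964.
Remaining 7 whole minutes in the current block: 1800 + 6 × 1798 = 12588 frames.
Within the current minute: 17 × 30 + 14 − 2 = 522 (labels ;00/;01 skipped at this minute). Total = 35964 + 12588 + 522 = 49074.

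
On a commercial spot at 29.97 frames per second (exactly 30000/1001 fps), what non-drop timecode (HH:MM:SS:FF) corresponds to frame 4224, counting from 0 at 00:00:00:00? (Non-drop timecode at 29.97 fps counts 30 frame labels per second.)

00:02:20:24

4224 ÷ 30 = 140 full seconds, remainder 24 frames.
140 s = 0 h 2 min 20 s.
Timecode: 00:02:20:24.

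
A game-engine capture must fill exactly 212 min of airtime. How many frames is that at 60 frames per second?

212 min = 12720 s.
Frames = 12720 × 60 = 763200.

763200 frames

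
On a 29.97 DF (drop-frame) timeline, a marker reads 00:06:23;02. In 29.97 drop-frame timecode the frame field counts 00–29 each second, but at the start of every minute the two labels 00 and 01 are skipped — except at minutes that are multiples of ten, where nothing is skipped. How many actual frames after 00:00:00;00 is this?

Complete 10-minute blocks: 0, each 17982 frames → 0.
Remaining 6 whole minutes in the current block: 1800 + 5 × 1798 = 10790 frames.
Within the current minute: 23 × 30 + 2 − 2 = 690 (labels ;00/;01 skipped at this minute). Total = 0 + 10790 + 690 = 11480.

11480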